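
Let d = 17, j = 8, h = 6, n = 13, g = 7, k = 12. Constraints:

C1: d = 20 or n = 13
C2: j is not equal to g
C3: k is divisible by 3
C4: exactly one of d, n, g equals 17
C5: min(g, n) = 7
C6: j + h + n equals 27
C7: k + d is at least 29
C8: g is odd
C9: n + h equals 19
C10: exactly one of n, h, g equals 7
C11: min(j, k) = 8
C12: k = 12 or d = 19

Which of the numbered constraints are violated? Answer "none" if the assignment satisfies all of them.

C1: d = 17 ≠ 20, but n = 13 = 13 (second disjunct)  holds
C2: j = 8, g = 7; distinct  holds
C3: 12 / 3 = 4, so 3 divides 12  holds
C4: d=17, n=13, g=7; 1 of them equals 17  holds
C5: min(7, 13) = 7  holds
C6: j + h + n = 8 + 6 + 13 = 27  holds
C7: k + d = 12 + 17 = 29; 29 ≥ 29  holds
C8: g = 7 is odd  holds
C9: n + h = 13 + 6 = 19  holds
C10: n=13, h=6, g=7; 1 of them equals 7  holds
C11: min(8, 12) = 8  holds
C12: k = 12 = 12 (first disjunct)  holds

No violations.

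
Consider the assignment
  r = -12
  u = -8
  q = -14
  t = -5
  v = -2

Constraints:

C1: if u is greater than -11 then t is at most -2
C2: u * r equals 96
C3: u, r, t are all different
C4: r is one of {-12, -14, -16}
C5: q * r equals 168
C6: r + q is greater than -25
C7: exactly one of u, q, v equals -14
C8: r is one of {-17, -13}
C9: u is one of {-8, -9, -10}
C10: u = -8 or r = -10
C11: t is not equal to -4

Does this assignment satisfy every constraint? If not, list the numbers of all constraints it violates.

Constraints 6 and 8 are violated.

C1: u = -8 > -11, so we need t ≤ -2; t = -5 ≤ -2  yes
C2: u * r = -8 * (-12) = 96  yes
C3: values -8, -12, -5 are pairwise distinct  yes
C4: r = -12 is in {-12, -14, -16}  yes
C5: q * r = -14 * (-12) = 168  yes
C6: r + q = -12 + (-14) = -26; -26 ≤ -25, bound -25 not met  no
C7: u=-8, q=-14, v=-2; 1 of them equals -14  yes
C8: r = -12 is not in {-17, -13}  no
C9: u = -8 is in {-8, -9, -10}  yes
C10: u = -8 = -8 (first disjunct)  yes
C11: t = -5, and -5 ≠ -4  yes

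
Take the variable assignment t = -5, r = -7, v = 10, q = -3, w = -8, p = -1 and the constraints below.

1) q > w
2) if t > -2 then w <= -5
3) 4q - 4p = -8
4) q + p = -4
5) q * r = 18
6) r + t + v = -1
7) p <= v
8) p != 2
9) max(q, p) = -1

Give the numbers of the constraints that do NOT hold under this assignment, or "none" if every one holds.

1) q = -3, w = -8; -3 > -8 — satisfied.
2) t = -5, not > -2; antecedent false, conditional vacuously true — satisfied.
3) 4q - 4p = 4(-3) - 4(-1) = -8 — satisfied.
4) q + p = -3 + (-1) = -4 — satisfied.
5) q * r = -3 * (-7) = 21, not 18 — violated.
6) r + t + v = -7 + (-5) + 10 = -2, not -1 — violated.
7) p = -1, v = 10; -1 ≤ 10 — satisfied.
8) p = -1, and -1 ≠ 2 — satisfied.
9) max(-3, -1) = -1 — satisfied.

No — constraints 5, 6 are not satisfied.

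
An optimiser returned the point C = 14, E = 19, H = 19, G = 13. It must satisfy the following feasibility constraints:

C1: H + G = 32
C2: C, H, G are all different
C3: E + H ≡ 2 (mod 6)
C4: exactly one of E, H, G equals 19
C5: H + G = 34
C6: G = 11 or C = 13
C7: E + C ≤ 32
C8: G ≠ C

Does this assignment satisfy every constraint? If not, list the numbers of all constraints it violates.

C1: H + G = 19 + 13 = 32  OK
C2: values 14, 19, 13 are pairwise distinct  OK
C3: E + H = 38; 38 mod 6 = 2  OK
C4: E=19, H=19, G=13; 2 of them equal 19, not exactly one  FAIL
C5: H + G = 19 + 13 = 32, not 34  FAIL
C6: G = 13 ≠ 11 and C = 14 ≠ 13; both disjuncts false  FAIL
C7: E + C = 19 + 14 = 33; 33 > 32, bound 32 not met  FAIL
C8: G = 13, C = 14; distinct  OK

The assignment fails constraints 4, 5, 6, and 7.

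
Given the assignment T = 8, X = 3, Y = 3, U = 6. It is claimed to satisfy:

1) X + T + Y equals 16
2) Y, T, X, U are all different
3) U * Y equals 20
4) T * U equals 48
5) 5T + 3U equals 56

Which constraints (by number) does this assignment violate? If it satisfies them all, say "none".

Constraints 1, 2, 3, and 5 are violated.

1) X + T + Y = 3 + 8 + 3 = 14, not 16 — does not hold.
2) Y = X = 3, not all different — does not hold.
3) U * Y = 6 * 3 = 18, not 20 — does not hold.
4) T * U = 8 * 6 = 48 — holds.
5) 5T + 3U = 5(8) + 3(6) = 58, not 56 — does not hold.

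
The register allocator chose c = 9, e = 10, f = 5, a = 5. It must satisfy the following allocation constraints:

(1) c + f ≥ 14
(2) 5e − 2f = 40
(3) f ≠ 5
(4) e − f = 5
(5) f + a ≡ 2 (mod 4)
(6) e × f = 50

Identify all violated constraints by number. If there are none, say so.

(1) c + f = 9 + 5 = 14; 14 ≥ 14  ✔
(2) 5e − 2f = 5(10) − 2(5) = 40  ✔
(3) f = 5, but 5 is required to differ  ✘
(4) e − f = 10 − 5 = 5  ✔
(5) f + a = 10; 10 mod 4 = 2  ✔
(6) e × f = 10 × 5 = 50  ✔

Violated: 3.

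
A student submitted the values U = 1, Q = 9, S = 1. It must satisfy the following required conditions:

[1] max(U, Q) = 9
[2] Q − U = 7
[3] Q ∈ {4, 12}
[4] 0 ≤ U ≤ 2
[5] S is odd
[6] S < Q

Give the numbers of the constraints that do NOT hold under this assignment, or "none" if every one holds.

[1] max(1, 9) = 9  true
[2] Q − U = 9 − 1 = 8, not 7  false
[3] Q = 9 is not in {4, 12}  false
[4] U = 1 lies in [0, 2]  true
[5] S = 1 is odd  true
[6] S = 1, Q = 9; 1 < 9  true

Constraints 2 and 3 are violated.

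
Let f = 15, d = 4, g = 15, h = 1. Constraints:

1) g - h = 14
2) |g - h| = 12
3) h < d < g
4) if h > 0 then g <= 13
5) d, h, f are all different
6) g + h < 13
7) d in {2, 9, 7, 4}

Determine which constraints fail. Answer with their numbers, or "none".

1) g - h = 15 - 1 = 14 — satisfied.
2) |15 - 1| = 14, not 12 — violated.
3) values 1 < 4 < 15 — satisfied.
4) h = 1 > 0, so we need g ≤ 13; but g = 15 > 13 — violated.
5) values 4, 1, 15 are pairwise distinct — satisfied.
6) g + h = 15 + 1 = 16; 16 ≥ 13, bound 13 not met — violated.
7) d = 4 is in {2, 9, 7, 4} — satisfied.

Constraints 2, 4, and 6 do not hold.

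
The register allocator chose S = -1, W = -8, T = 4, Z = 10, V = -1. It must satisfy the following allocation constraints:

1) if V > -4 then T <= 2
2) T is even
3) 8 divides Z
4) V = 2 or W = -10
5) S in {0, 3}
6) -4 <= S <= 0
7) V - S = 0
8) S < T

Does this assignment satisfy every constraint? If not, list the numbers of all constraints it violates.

Violated: 1, 3, 4, and 5.

1) V = -1 > -4, so we need T ≤ 2; but T = 4 > 2 — fails.
2) T = 4 is even — holds.
3) 10 = 8*1 + 2, so 8 does not divide 10 — fails.
4) V = -1 ≠ 2 and W = -8 ≠ -10; both disjuncts false — fails.
5) S = -1 is not in {0, 3} — fails.
6) S = -1 lies in [-4, 0] — holds.
7) V - S = -1 - (-1) = 0 — holds.
8) S = -1, T = 4; -1 < 4 — holds.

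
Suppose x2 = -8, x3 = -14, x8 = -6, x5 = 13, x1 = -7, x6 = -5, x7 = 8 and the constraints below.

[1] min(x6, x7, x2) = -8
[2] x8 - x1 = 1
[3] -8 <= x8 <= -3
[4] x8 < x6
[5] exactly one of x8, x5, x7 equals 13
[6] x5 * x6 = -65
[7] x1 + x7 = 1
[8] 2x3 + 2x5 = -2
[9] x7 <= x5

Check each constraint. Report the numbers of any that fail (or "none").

[1] min(-5, 8, -8) = -8 — holds.
[2] x8 - x1 = -6 - (-7) = 1 — holds.
[3] x8 = -6 lies in [-8, -3] — holds.
[4] x8 = -6, x6 = -5; -6 < -5 — holds.
[5] x8=-6, x5=13, x7=8; 1 of them equals 13 — holds.
[6] x5 * x6 = 13 * (-5) = -65 — holds.
[7] x1 + x7 = -7 + 8 = 1 — holds.
[8] 2x3 + 2x5 = 2(-14) + 2(13) = -2 — holds.
[9] x7 = 8, x5 = 13; 8 ≤ 13 — holds.

No violations.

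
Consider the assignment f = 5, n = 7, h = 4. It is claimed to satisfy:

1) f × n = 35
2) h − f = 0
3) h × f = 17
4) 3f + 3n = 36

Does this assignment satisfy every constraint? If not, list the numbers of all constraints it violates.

Violated: 2, 3.

1) f × n = 5 × 7 = 35  holds
2) h − f = 4 − 5 = -1, not 0  fails
3) h × f = 4 × 5 = 20, not 17  fails
4) 3f + 3n = 3(5) + 3(7) = 36  holds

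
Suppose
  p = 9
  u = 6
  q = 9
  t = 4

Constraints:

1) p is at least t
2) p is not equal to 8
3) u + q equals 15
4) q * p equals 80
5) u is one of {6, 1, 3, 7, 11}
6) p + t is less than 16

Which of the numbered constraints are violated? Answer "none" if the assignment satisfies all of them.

The assignment fails constraint 4.

1) p = 9, t = 4; 9 ≥ 4  ✔
2) p = 9, and 9 ≠ 8  ✔
3) u + q = 6 + 9 = 15  ✔
4) q * p = 9 * 9 = 81, not 80  ✘
5) u = 6 is in {6, 1, 3, 7, 11}  ✔
6) p + t = 9 + 4 = 13; 13 < 16  ✔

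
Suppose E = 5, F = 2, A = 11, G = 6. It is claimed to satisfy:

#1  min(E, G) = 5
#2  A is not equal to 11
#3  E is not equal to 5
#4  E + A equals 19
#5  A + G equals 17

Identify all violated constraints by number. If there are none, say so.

#1 min(5, 6) = 5 — holds.
#2 A = 11, but 11 is required to differ — does not hold.
#3 E = 5, but 5 is required to differ — does not hold.
#4 E + A = 5 + 11 = 16, not 19 — does not hold.
#5 A + G = 11 + 6 = 17 — holds.

The assignment fails constraints 2, 3, 4.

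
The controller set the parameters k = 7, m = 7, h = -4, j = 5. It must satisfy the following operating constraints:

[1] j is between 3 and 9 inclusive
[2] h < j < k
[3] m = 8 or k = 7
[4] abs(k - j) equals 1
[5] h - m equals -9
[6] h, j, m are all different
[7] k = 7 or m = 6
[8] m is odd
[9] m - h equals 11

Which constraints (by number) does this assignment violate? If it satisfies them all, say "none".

The assignment fails constraints 4 and 5.

[1] j = 5 lies in [3, 9] — OK.
[2] values -4 < 5 < 7 — OK.
[3] m = 7 ≠ 8, but k = 7 = 7 (second disjunct) — OK.
[4] abs(7 - 5) = 2, not 1 — violated.
[5] h - m = -4 - 7 = -11, not -9 — violated.
[6] values -4, 5, 7 are pairwise distinct — OK.
[7] k = 7 = 7 (first disjunct) — OK.
[8] m = 7 is odd — OK.
[9] m - h = 7 - (-4) = 11 — OK.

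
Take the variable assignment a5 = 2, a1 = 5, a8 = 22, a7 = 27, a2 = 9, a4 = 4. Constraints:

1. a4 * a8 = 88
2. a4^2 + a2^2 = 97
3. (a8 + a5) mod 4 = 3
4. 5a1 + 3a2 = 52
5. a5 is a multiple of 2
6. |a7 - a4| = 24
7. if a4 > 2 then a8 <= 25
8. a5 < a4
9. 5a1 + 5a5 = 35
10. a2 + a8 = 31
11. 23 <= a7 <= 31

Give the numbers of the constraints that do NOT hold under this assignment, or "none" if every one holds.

Constraints 3 and 6 do not hold.

1. a4 * a8 = 4 * 22 = 88  OK
2. a4^2 + a2^2 = 4^2 + 9^2 = 16 + 81 = 97  OK
3. a8 + a5 = 24; 24 mod 4 = 0, not 3  FAIL
4. 5a1 + 3a2 = 5(5) + 3(9) = 52  OK
5. 2 / 2 = 1, so 2 divides 2  OK
6. |27 - 4| = 23, not 24  FAIL
7. a4 = 4 > 2, so we need a8 ≤ 25; a8 = 22 ≤ 25  OK
8. a5 = 2, a4 = 4; 2 < 4  OK
9. 5a1 + 5a5 = 5(5) + 5(2) = 35  OK
10. a2 + a8 = 9 + 22 = 31  OK
11. a7 = 27 lies in [23, 31]  OK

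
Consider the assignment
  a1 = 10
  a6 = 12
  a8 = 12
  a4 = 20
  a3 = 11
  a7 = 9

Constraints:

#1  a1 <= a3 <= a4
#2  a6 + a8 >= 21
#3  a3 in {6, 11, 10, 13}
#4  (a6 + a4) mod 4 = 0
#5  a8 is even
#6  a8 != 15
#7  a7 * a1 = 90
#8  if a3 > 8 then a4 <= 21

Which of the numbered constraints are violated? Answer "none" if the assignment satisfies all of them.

None — every constraint holds.

#1 values 10 <= 11 <= 20 — holds.
#2 a6 + a8 = 12 + 12 = 24; 24 ≥ 21 — holds.
#3 a3 = 11 is in {6, 11, 10, 13} — holds.
#4 a6 + a4 = 32; 32 mod 4 = 0 — holds.
#5 a8 = 12 is even — holds.
#6 a8 = 12, and 12 ≠ 15 — holds.
#7 a7 * a1 = 9 * 10 = 90 — holds.
#8 a3 = 11 > 8, so we need a4 ≤ 21; a4 = 20 ≤ 21 — holds.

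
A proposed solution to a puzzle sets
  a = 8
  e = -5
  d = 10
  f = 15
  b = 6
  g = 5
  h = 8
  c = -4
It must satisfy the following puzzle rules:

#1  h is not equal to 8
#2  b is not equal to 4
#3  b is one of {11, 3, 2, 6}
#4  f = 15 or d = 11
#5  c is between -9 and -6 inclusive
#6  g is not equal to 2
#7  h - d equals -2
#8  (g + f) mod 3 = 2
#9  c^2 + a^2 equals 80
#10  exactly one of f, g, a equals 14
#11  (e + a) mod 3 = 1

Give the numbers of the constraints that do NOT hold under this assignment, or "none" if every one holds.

Constraints 1, 5, 10, and 11 do not hold.

#1 h = 8, but 8 is required to differ — does not hold.
#2 b = 6, and 6 ≠ 4 — holds.
#3 b = 6 is in {11, 3, 2, 6} — holds.
#4 f = 15 = 15 (first disjunct) — holds.
#5 c = -4 is outside [-9, -6] — does not hold.
#6 g = 5, and 5 ≠ 2 — holds.
#7 h - d = 8 - 10 = -2 — holds.
#8 g + f = 20; 20 mod 3 = 2 — holds.
#9 c^2 + a^2 = (-4)^2 + 8^2 = 16 + 64 = 80 — holds.
#10 f=15, g=5, a=8; 0 of them equal 14, not exactly one — does not hold.
#11 e + a = 3; 3 mod 3 = 0, not 1 — does not hold.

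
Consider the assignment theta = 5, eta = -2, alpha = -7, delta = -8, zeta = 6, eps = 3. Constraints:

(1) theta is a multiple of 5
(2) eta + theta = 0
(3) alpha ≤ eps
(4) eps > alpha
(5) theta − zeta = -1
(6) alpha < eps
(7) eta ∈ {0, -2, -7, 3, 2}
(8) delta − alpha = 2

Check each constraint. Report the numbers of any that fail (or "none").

Constraints 2 and 8 are violated.

(1) 5 / 5 = 1, so 5 divides 5 — satisfied.
(2) eta + theta = -2 + 5 = 3, not 0 — violated.
(3) alpha = -7, eps = 3; -7 ≤ 3 — satisfied.
(4) eps = 3, alpha = -7; 3 > -7 — satisfied.
(5) theta − zeta = 5 − 6 = -1 — satisfied.
(6) alpha = -7, eps = 3; -7 < 3 — satisfied.
(7) eta = -2 is in {0, -2, -7, 3, 2} — satisfied.
(8) delta − alpha = -8 − (-7) = -1, not 2 — violated.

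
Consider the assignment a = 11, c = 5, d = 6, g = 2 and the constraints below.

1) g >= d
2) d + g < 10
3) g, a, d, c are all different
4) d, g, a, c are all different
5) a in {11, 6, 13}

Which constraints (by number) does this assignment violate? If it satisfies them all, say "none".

1) g = 2, d = 6; 2 < 6 (want ≥)  ✘
2) d + g = 6 + 2 = 8; 8 < 10  ✔
3) values 2, 11, 6, 5 are pairwise distinct  ✔
4) values 6, 2, 11, 5 are pairwise distinct  ✔
5) a = 11 is in {11, 6, 13}  ✔

Constraint 1 is violated.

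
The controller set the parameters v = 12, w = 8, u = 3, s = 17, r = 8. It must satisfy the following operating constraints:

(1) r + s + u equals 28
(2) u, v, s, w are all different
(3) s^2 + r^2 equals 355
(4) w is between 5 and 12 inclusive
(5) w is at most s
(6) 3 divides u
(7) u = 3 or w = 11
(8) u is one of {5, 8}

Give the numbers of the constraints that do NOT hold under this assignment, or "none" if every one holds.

(1) r + s + u = 8 + 17 + 3 = 28 — holds.
(2) values 3, 12, 17, 8 are pairwise distinct — holds.
(3) s^2 + r^2 = 17^2 + 8^2 = 289 + 64 = 353, not 355 — fails.
(4) w = 8 lies in [5, 12] — holds.
(5) w = 8, s = 17; 8 ≤ 17 — holds.
(6) 3 / 3 = 1, so 3 divides 3 — holds.
(7) u = 3 = 3 (first disjunct) — holds.
(8) u = 3 is not in {5, 8} — fails.

Constraints 3, 8 are violated.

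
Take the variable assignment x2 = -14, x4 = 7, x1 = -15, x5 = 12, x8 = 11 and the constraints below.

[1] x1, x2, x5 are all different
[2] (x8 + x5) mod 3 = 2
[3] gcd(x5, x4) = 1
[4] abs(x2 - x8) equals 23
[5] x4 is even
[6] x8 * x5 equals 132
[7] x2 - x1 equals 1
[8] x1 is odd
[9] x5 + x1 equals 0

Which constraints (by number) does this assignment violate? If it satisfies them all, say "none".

[1] values -15, -14, 12 are pairwise distinct — holds.
[2] x8 + x5 = 23; 23 mod 3 = 2 — holds.
[3] gcd(12, 7) = 1 — holds.
[4] abs(-14 - 11) = 25, not 23 — does not hold.
[5] x4 = 7 is odd — does not hold.
[6] x8 * x5 = 11 * 12 = 132 — holds.
[7] x2 - x1 = -14 - (-15) = 1 — holds.
[8] x1 = -15 is odd — holds.
[9] x5 + x1 = 12 + (-15) = -3, not 0 — does not hold.

Constraints 4, 5, and 9 do not hold.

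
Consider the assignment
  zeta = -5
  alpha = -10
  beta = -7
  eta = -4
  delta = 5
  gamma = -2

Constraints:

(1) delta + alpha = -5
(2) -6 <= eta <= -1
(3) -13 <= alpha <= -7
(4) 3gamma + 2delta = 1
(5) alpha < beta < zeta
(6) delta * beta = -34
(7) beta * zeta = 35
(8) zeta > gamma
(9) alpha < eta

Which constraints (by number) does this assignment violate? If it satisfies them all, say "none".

(1) delta + alpha = 5 + (-10) = -5 — OK.
(2) eta = -4 lies in [-6, -1] — OK.
(3) alpha = -10 lies in [-13, -7] — OK.
(4) 3gamma + 2delta = 3(-2) + 2(5) = 4, not 1 — violated.
(5) values -10 < -7 < -5 — OK.
(6) delta * beta = 5 * (-7) = -35, not -34 — violated.
(7) beta * zeta = -7 * (-5) = 35 — OK.
(8) zeta = -5, gamma = -2; -5 ≤ -2 (want >) — violated.
(9) alpha = -10, eta = -4; -10 < -4 — OK.

The assignment fails constraints 4, 6, 8.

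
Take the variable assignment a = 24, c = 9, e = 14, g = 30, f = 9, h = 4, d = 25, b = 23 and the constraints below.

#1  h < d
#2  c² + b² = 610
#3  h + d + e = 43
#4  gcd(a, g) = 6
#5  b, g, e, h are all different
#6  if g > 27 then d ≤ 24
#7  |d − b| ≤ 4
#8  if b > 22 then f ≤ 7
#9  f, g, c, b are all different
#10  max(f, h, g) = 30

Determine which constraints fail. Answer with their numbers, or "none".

#1 h = 4, d = 25; 4 < 25  true
#2 c² + b² = 9² + 23² = 81 + 529 = 610  true
#3 h + d + e = 4 + 25 + 14 = 43  true
#4 gcd(24, 30) = 6  true
#5 values 23, 30, 14, 4 are pairwise distinct  true
#6 g = 30 > 27, so we need d ≤ 24; but d = 25 > 24  false
#7 |25 − 23| = 2; 2 ≤ 4  true
#8 b = 23 > 22, so we need f ≤ 7; but f = 9 > 7  false
#9 f = c = 9, not all different  false
#10 max(9, 4, 30) = 30  true

No — constraints 6, 8, 9 are not satisfied.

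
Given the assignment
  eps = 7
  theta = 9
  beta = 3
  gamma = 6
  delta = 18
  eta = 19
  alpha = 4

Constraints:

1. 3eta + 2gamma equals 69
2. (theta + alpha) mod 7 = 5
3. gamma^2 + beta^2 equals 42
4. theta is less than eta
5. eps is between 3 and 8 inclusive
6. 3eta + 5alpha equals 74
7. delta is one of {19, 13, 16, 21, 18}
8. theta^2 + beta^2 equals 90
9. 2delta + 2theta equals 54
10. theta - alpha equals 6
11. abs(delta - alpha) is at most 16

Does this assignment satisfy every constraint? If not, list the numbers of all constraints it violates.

1. 3eta + 2gamma = 3(19) + 2(6) = 69 — holds.
2. theta + alpha = 13; 13 mod 7 = 6, not 5 — fails.
3. gamma^2 + beta^2 = 6^2 + 3^2 = 36 + 9 = 45, not 42 — fails.
4. theta = 9, eta = 19; 9 < 19 — holds.
5. eps = 7 lies in [3, 8] — holds.
6. 3eta + 5alpha = 3(19) + 5(4) = 77, not 74 — fails.
7. delta = 18 is in {19, 13, 16, 21, 18} — holds.
8. theta^2 + beta^2 = 9^2 + 3^2 = 81 + 9 = 90 — holds.
9. 2delta + 2theta = 2(18) + 2(9) = 54 — holds.
10. theta - alpha = 9 - 4 = 5, not 6 — fails.
11. abs(18 - 4) = 14; 14 ≤ 16 — holds.

No — constraints 2, 3, 6, and 10 are not satisfied.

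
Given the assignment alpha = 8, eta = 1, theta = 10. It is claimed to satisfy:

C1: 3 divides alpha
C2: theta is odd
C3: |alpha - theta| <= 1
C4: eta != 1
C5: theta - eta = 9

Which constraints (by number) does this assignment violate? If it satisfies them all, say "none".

No — constraints 1, 2, 3, 4 are not satisfied.

C1: 8 = 3*2 + 2, so 3 does not divide 8  ✘
C2: theta = 10 is even  ✘
C3: |8 - 10| = 2; 2 > 1, exceeds bound 1  ✘
C4: eta = 1, but 1 is required to differ  ✘
C5: theta - eta = 10 - 1 = 9  ✔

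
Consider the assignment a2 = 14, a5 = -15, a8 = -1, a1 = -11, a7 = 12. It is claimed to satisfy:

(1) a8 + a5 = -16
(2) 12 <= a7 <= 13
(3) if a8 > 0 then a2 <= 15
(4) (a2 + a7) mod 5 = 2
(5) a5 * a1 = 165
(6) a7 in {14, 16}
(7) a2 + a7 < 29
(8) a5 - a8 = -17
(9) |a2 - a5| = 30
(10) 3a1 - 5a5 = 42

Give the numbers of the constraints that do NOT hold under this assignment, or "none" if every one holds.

Constraints 4, 6, 8, and 9 are violated.

(1) a8 + a5 = -1 + (-15) = -16 — satisfied.
(2) a7 = 12 lies in [12, 13] — satisfied.
(3) a8 = -1, not > 0; antecedent false, conditional vacuously true — satisfied.
(4) a2 + a7 = 26; 26 mod 5 = 1, not 2 — violated.
(5) a5 * a1 = -15 * (-11) = 165 — satisfied.
(6) a7 = 12 is not in {14, 16} — violated.
(7) a2 + a7 = 14 + 12 = 26; 26 < 29 — satisfied.
(8) a5 - a8 = -15 - (-1) = -14, not -17 — violated.
(9) |14 - (-15)| = 29, not 30 — violated.
(10) 3a1 - 5a5 = 3(-11) - 5(-15) = 42 — satisfied.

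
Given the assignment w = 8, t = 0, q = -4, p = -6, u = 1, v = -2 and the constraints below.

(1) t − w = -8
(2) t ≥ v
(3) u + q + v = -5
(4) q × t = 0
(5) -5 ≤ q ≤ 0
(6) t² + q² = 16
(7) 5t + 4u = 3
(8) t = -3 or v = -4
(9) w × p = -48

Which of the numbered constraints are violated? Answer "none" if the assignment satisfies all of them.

(1) t − w = 0 − 8 = -8  true
(2) t = 0, v = -2; 0 ≥ -2  true
(3) u + q + v = 1 + (-4) + (-2) = -5  true
(4) q × t = -4 × 0 = 0  true
(5) q = -4 lies in [-5, 0]  true
(6) t² + q² = 0² + (-4)² = 0 + 16 = 16  true
(7) 5t + 4u = 5(0) + 4(1) = 4, not 3  false
(8) t = 0 ≠ -3 and v = -2 ≠ -4; both disjuncts false  false
(9) w × p = 8 × (-6) = -48  true

Violated: 7 and 8.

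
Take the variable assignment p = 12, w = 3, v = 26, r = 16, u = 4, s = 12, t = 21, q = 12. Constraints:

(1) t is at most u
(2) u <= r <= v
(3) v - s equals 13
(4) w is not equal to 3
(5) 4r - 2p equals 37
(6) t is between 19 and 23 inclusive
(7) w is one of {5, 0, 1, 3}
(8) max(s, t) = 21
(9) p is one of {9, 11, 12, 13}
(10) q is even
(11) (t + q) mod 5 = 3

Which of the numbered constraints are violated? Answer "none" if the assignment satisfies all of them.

Constraints 1, 3, 4, 5 are violated.

(1) t = 21, u = 4; 21 > 4 (want ≤) — violated.
(2) values 4 <= 16 <= 26 — satisfied.
(3) v - s = 26 - 12 = 14, not 13 — violated.
(4) w = 3, but 3 is required to differ — violated.
(5) 4r - 2p = 4(16) - 2(12) = 40, not 37 — violated.
(6) t = 21 lies in [19, 23] — satisfied.
(7) w = 3 is in {5, 0, 1, 3} — satisfied.
(8) max(12, 21) = 21 — satisfied.
(9) p = 12 is in {9, 11, 12, 13} — satisfied.
(10) q = 12 is even — satisfied.
(11) t + q = 33; 33 mod 5 = 3 — satisfied.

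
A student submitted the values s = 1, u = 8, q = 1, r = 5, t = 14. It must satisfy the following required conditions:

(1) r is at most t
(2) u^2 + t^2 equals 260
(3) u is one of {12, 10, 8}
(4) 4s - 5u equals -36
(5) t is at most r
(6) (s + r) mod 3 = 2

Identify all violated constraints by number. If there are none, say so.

(1) r = 5, t = 14; 5 ≤ 14  ✔
(2) u^2 + t^2 = 8^2 + 14^2 = 64 + 196 = 260  ✔
(3) u = 8 is in {12, 10, 8}  ✔
(4) 4s - 5u = 4(1) - 5(8) = -36  ✔
(5) t = 14, r = 5; 14 > 5 (want ≤)  ✘
(6) s + r = 6; 6 mod 3 = 0, not 2  ✘

Violated: 5 and 6.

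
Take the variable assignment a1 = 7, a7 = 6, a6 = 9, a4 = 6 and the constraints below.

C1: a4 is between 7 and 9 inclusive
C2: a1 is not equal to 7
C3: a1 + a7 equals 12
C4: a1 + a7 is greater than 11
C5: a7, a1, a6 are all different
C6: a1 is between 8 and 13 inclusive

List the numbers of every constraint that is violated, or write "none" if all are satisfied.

Constraints 1, 2, 3, and 6 do not hold.

C1: a4 = 6 is outside [7, 9]  FAIL
C2: a1 = 7, but 7 is required to differ  FAIL
C3: a1 + a7 = 7 + 6 = 13, not 12  FAIL
C4: a1 + a7 = 7 + 6 = 13; 13 > 11  OK
C5: values 6, 7, 9 are pairwise distinct  OK
C6: a1 = 7 is outside [8, 13]  FAIL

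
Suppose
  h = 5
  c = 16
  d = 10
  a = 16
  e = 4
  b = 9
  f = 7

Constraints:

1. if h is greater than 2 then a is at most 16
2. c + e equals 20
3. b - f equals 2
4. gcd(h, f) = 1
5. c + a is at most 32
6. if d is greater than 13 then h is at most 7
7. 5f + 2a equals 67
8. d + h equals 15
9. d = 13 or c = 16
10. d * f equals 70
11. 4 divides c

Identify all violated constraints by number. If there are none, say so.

All constraints are satisfied.

1. h = 5 > 2, so we need a ≤ 16; a = 16 ≤ 16  true
2. c + e = 16 + 4 = 20  true
3. b - f = 9 - 7 = 2  true
4. gcd(5, 7) = 1  true
5. c + a = 16 + 16 = 32; 32 ≤ 32  true
6. d = 10, not > 13; antecedent false, conditional vacuously true  true
7. 5f + 2a = 5(7) + 2(16) = 67  true
8. d + h = 10 + 5 = 15  true
9. d = 10 ≠ 13, but c = 16 = 16 (second disjunct)  true
10. d * f = 10 * 7 = 70  true
11. 16 / 4 = 4, so 4 divides 16  true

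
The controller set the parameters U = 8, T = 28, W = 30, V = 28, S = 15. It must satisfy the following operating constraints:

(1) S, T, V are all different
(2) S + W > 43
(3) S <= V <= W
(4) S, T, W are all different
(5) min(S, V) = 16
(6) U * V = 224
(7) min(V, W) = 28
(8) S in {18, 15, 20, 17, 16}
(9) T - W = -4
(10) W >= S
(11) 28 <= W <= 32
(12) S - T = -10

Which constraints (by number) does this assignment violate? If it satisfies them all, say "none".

(1) T = V = 28, not all different  fails
(2) S + W = 15 + 30 = 45; 45 > 43  holds
(3) values 15 <= 28 <= 30  holds
(4) values 15, 28, 30 are pairwise distinct  holds
(5) min(15, 28) = 15, not 16  fails
(6) U * V = 8 * 28 = 224  holds
(7) min(28, 30) = 28  holds
(8) S = 15 is in {18, 15, 20, 17, 16}  holds
(9) T - W = 28 - 30 = -2, not -4  fails
(10) W = 30, S = 15; 30 ≥ 15  holds
(11) W = 30 lies in [28, 32]  holds
(12) S - T = 15 - 28 = -13, not -10  fails

No — constraints 1, 5, 9, and 12 are not satisfied.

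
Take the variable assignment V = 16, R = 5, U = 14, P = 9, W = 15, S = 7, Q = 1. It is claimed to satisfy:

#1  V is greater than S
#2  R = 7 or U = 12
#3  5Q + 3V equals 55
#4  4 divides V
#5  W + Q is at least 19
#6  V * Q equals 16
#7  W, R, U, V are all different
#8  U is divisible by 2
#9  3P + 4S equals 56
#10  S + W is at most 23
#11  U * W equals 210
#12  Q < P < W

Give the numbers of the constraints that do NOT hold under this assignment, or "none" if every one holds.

The assignment fails constraints 2, 3, 5, 9.

#1 V = 16, S = 7; 16 > 7 — satisfied.
#2 R = 5 ≠ 7 and U = 14 ≠ 12; both disjuncts false — violated.
#3 5Q + 3V = 5(1) + 3(16) = 53, not 55 — violated.
#4 16 / 4 = 4, so 4 divides 16 — satisfied.
#5 W + Q = 15 + 1 = 16; 16 < 19, bound 19 not met — violated.
#6 V * Q = 16 * 1 = 16 — satisfied.
#7 values 15, 5, 14, 16 are pairwise distinct — satisfied.
#8 14 / 2 = 7, so 2 divides 14 — satisfied.
#9 3P + 4S = 3(9) + 4(7) = 55, not 56 — violated.
#10 S + W = 7 + 15 = 22; 22 ≤ 23 — satisfied.
#11 U * W = 14 * 15 = 210 — satisfied.
#12 values 1 < 9 < 15 — satisfied.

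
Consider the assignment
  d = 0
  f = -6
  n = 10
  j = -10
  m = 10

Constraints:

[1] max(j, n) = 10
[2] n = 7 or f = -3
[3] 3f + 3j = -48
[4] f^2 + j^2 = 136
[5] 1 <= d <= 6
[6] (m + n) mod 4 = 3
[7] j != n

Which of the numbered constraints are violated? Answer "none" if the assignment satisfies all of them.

[1] max(-10, 10) = 10 — OK.
[2] n = 10 ≠ 7 and f = -6 ≠ -3; both disjuncts false — violated.
[3] 3f + 3j = 3(-6) + 3(-10) = -48 — OK.
[4] f^2 + j^2 = (-6)^2 + (-10)^2 = 36 + 100 = 136 — OK.
[5] d = 0 is outside [1, 6] — violated.
[6] m + n = 20; 20 mod 4 = 0, not 3 — violated.
[7] j = -10, n = 10; distinct — OK.

Violated: 2, 5, 6.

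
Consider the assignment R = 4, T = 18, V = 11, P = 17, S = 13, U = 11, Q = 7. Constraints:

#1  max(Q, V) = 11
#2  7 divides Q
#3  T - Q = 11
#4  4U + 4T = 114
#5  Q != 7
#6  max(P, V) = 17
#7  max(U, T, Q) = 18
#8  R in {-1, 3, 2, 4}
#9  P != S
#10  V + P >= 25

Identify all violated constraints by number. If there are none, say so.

Constraints 4, 5 are violated.

#1 max(7, 11) = 11 — satisfied.
#2 7 / 7 = 1, so 7 divides 7 — satisfied.
#3 T - Q = 18 - 7 = 11 — satisfied.
#4 4U + 4T = 4(11) + 4(18) = 116, not 114 — violated.
#5 Q = 7, but 7 is required to differ — violated.
#6 max(17, 11) = 17 — satisfied.
#7 max(11, 18, 7) = 18 — satisfied.
#8 R = 4 is in {-1, 3, 2, 4} — satisfied.
#9 P = 17, S = 13; distinct — satisfied.
#10 V + P = 11 + 17 = 28; 28 ≥ 25 — satisfied.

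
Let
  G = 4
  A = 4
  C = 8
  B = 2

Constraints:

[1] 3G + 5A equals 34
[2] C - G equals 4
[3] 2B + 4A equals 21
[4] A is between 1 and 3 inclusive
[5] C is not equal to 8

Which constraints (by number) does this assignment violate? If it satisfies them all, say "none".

Constraints 1, 3, 4, and 5 are violated.

[1] 3G + 5A = 3(4) + 5(4) = 32, not 34 — violated.
[2] C - G = 8 - 4 = 4 — OK.
[3] 2B + 4A = 2(2) + 4(4) = 20, not 21 — violated.
[4] A = 4 is outside [1, 3] — violated.
[5] C = 8, but 8 is required to differ — violated.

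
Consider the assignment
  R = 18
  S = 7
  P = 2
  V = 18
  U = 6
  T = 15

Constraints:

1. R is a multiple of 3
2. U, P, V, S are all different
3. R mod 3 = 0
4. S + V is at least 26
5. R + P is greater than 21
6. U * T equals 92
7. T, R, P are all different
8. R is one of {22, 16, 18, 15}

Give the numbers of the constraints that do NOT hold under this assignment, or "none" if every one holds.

Constraints 4, 5, and 6 do not hold.

1. 18 / 3 = 6, so 3 divides 18 — holds.
2. values 6, 2, 18, 7 are pairwise distinct — holds.
3. 18 mod 3 = 0 — holds.
4. S + V = 7 + 18 = 25; 25 < 26, bound 26 not met — does not hold.
5. R + P = 18 + 2 = 20; 20 ≤ 21, bound 21 not met — does not hold.
6. U * T = 6 * 15 = 90, not 92 — does not hold.
7. values 15, 18, 2 are pairwise distinct — holds.
8. R = 18 is in {22, 16, 18, 15} — holds.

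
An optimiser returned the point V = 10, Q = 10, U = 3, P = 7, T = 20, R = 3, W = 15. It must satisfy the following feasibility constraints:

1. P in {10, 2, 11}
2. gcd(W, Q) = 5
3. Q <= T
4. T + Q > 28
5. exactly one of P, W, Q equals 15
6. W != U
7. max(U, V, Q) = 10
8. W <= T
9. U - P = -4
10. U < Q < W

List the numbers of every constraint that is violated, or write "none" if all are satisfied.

1. P = 7 is not in {10, 2, 11}  fails
2. gcd(15, 10) = 5  holds
3. Q = 10, T = 20; 10 ≤ 20  holds
4. T + Q = 20 + 10 = 30; 30 > 28  holds
5. P=7, W=15, Q=10; 1 of them equals 15  holds
6. W = 15, U = 3; distinct  holds
7. max(3, 10, 10) = 10  holds
8. W = 15, T = 20; 15 ≤ 20  holds
9. U - P = 3 - 7 = -4  holds
10. values 3 < 10 < 15  holds

The assignment fails constraint 1.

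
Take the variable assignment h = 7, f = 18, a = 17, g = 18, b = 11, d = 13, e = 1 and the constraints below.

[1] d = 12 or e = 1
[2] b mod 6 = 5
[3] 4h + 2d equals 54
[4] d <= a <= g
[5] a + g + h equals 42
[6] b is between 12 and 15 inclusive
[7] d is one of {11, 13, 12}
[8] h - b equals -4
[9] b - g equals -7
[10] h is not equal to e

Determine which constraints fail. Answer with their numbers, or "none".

[1] d = 13 ≠ 12, but e = 1 = 1 (second disjunct)  ✓
[2] 11 mod 6 = 5  ✓
[3] 4h + 2d = 4(7) + 2(13) = 54  ✓
[4] values 13 <= 17 <= 18  ✓
[5] a + g + h = 17 + 18 + 7 = 42  ✓
[6] b = 11 is outside [12, 15]  ✗
[7] d = 13 is in {11, 13, 12}  ✓
[8] h - b = 7 - 11 = -4  ✓
[9] b - g = 11 - 18 = -7  ✓
[10] h = 7, e = 1; distinct  ✓

Violated: 6.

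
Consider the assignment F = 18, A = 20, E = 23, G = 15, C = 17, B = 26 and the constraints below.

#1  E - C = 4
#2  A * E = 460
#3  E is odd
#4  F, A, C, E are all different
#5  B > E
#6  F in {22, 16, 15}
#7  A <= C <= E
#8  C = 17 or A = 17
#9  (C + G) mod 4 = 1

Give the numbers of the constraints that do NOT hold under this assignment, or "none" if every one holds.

Constraints 1, 6, 7, 9 are violated.

#1 E - C = 23 - 17 = 6, not 4  no
#2 A * E = 20 * 23 = 460  yes
#3 E = 23 is odd  yes
#4 values 18, 20, 17, 23 are pairwise distinct  yes
#5 B = 26, E = 23; 26 > 23  yes
#6 F = 18 is not in {22, 16, 15}  no
#7 values 20, 17, 23; A = 20 is not <= C = 17  no
#8 C = 17 = 17 (first disjunct)  yes
#9 C + G = 32; 32 mod 4 = 0, not 1  no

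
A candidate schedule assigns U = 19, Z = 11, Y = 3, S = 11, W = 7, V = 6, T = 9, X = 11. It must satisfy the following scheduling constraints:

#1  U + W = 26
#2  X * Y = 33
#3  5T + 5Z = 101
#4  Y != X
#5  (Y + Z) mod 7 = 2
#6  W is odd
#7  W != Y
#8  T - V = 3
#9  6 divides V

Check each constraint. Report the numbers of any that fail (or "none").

#1 U + W = 19 + 7 = 26  ✔
#2 X * Y = 11 * 3 = 33  ✔
#3 5T + 5Z = 5(9) + 5(11) = 100, not 101  ✘
#4 Y = 3, X = 11; distinct  ✔
#5 Y + Z = 14; 14 mod 7 = 0, not 2  ✘
#6 W = 7 is odd  ✔
#7 W = 7, Y = 3; distinct  ✔
#8 T - V = 9 - 6 = 3  ✔
#9 6 / 6 = 1, so 6 divides 6  ✔

Violated: 3 and 5.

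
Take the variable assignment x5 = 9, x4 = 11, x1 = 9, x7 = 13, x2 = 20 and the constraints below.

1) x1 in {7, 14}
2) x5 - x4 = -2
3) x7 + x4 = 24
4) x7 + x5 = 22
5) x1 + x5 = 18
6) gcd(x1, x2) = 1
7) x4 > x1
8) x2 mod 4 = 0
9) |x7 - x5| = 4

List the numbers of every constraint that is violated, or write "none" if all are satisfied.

1) x1 = 9 is not in {7, 14}  ✘
2) x5 - x4 = 9 - 11 = -2  ✔
3) x7 + x4 = 13 + 11 = 24  ✔
4) x7 + x5 = 13 + 9 = 22  ✔
5) x1 + x5 = 9 + 9 = 18  ✔
6) gcd(9, 20) = 1  ✔
7) x4 = 11, x1 = 9; 11 > 9  ✔
8) 20 mod 4 = 0  ✔
9) |13 - 9| = 4  ✔

Constraint 1 does not hold.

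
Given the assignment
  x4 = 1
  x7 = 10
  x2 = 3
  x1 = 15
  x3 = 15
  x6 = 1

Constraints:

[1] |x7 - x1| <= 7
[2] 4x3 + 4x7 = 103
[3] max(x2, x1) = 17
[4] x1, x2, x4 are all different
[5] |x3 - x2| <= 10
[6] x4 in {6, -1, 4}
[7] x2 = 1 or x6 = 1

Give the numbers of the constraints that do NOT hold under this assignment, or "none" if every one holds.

[1] |10 - 15| = 5; 5 ≤ 7 — holds.
[2] 4x3 + 4x7 = 4(15) + 4(10) = 100, not 103 — fails.
[3] max(3, 15) = 15, not 17 — fails.
[4] values 15, 3, 1 are pairwise distinct — holds.
[5] |15 - 3| = 12; 12 > 10, exceeds bound 10 — fails.
[6] x4 = 1 is not in {6, -1, 4} — fails.
[7] x2 = 3 ≠ 1, but x6 = 1 = 1 (second disjunct) — holds.

Violated: 2, 3, 5, and 6.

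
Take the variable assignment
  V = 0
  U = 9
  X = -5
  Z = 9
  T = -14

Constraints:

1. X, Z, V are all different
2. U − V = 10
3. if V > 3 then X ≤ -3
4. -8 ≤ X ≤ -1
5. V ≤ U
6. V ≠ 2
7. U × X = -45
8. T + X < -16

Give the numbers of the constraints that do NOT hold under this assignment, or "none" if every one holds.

Constraint 2 is violated.

1. values -5, 9, 0 are pairwise distinct  ✓
2. U − V = 9 − 0 = 9, not 10  ✗
3. V = 0, not > 3; antecedent false, conditional vacuously true  ✓
4. X = -5 lies in [-8, -1]  ✓
5. V = 0, U = 9; 0 ≤ 9  ✓
6. V = 0, and 0 ≠ 2  ✓
7. U × X = 9 × (-5) = -45  ✓
8. T + X = -14 + (-5) = -19; -19 < -16  ✓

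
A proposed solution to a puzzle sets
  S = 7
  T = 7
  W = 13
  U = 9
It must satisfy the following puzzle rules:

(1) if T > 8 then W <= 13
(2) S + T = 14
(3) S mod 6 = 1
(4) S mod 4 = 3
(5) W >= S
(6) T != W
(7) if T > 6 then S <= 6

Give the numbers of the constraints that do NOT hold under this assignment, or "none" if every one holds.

Constraint 7 does not hold.

(1) T = 7, not > 8; antecedent false, conditional vacuously true  ✓
(2) S + T = 7 + 7 = 14  ✓
(3) 7 mod 6 = 1  ✓
(4) 7 mod 4 = 3  ✓
(5) W = 13, S = 7; 13 ≥ 7  ✓
(6) T = 7, W = 13; distinct  ✓
(7) T = 7 > 6, so we need S ≤ 6; but S = 7 > 6  ✗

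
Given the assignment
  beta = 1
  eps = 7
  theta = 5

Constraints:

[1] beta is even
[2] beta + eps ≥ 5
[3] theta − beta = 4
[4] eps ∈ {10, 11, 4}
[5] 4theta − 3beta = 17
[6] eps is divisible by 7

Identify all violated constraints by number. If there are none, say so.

The assignment fails constraints 1 and 4.

[1] beta = 1 is odd — does not hold.
[2] beta + eps = 1 + 7 = 8; 8 ≥ 5 — holds.
[3] theta − beta = 5 − 1 = 4 — holds.
[4] eps = 7 is not in {10, 11, 4} — does not hold.
[5] 4theta − 3beta = 4(5) − 3(1) = 17 — holds.
[6] 7 / 7 = 1, so 7 divides 7 — holds.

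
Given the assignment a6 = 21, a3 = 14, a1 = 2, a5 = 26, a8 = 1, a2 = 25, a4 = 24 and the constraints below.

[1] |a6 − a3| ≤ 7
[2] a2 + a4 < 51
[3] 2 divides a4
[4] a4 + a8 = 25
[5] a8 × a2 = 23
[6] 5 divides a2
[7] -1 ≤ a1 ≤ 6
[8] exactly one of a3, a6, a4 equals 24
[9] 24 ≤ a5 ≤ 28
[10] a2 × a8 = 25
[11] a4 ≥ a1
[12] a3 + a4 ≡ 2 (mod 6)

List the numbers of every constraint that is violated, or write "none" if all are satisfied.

[1] |21 − 14| = 7; 7 ≤ 7 — holds.
[2] a2 + a4 = 25 + 24 = 49; 49 < 51 — holds.
[3] 24 / 2 = 12, so 2 divides 24 — holds.
[4] a4 + a8 = 24 + 1 = 25 — holds.
[5] a8 × a2 = 1 × 25 = 25, not 23 — fails.
[6] 25 / 5 = 5, so 5 divides 25 — holds.
[7] a1 = 2 lies in [-1, 6] — holds.
[8] a3=14, a6=21, a4=24; 1 of them equals 24 — holds.
[9] a5 = 26 lies in [24, 28] — holds.
[10] a2 × a8 = 25 × 1 = 25 — holds.
[11] a4 = 24, a1 = 2; 24 ≥ 2 — holds.
[12] a3 + a4 = 38; 38 mod 6 = 2 — holds.

The assignment fails constraint 5.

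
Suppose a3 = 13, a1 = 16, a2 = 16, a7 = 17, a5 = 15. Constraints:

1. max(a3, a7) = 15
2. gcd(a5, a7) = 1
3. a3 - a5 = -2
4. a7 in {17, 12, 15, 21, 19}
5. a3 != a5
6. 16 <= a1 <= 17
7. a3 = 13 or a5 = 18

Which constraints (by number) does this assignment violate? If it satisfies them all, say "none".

1. max(13, 17) = 17, not 15  ✗
2. gcd(15, 17) = 1  ✓
3. a3 - a5 = 13 - 15 = -2  ✓
4. a7 = 17 is in {17, 12, 15, 21, 19}  ✓
5. a3 = 13, a5 = 15; distinct  ✓
6. a1 = 16 lies in [16, 17]  ✓
7. a3 = 13 = 13 (first disjunct)  ✓

Violated: 1.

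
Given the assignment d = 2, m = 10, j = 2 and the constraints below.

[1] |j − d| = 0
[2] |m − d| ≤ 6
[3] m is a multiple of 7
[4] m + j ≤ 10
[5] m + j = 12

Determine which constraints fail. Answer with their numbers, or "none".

[1] |2 − 2| = 0  ✓
[2] |10 − 2| = 8; 8 > 6, exceeds bound 6  ✗
[3] 10 = 7×1 + 3, so 7 does not divide 10  ✗
[4] m + j = 10 + 2 = 12; 12 > 10, bound 10 not met  ✗
[5] m + j = 10 + 2 = 12  ✓

Violated: 2, 3, and 4.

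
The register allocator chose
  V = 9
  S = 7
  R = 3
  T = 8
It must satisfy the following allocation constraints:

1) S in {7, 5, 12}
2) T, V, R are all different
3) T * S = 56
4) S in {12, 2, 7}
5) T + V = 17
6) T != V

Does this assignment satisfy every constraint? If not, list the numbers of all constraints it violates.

1) S = 7 is in {7, 5, 12} — OK.
2) values 8, 9, 3 are pairwise distinct — OK.
3) T * S = 8 * 7 = 56 — OK.
4) S = 7 is in {12, 2, 7} — OK.
5) T + V = 8 + 9 = 17 — OK.
6) T = 8, V = 9; distinct — OK.

No violations.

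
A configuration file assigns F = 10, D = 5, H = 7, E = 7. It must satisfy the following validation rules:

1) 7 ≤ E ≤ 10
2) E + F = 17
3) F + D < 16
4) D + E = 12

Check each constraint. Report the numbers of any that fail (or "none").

All constraints are satisfied.

1) E = 7 lies in [7, 10] — satisfied.
2) E + F = 7 + 10 = 17 — satisfied.
3) F + D = 10 + 5 = 15; 15 < 16 — satisfied.
4) D + E = 5 + 7 = 12 — satisfied.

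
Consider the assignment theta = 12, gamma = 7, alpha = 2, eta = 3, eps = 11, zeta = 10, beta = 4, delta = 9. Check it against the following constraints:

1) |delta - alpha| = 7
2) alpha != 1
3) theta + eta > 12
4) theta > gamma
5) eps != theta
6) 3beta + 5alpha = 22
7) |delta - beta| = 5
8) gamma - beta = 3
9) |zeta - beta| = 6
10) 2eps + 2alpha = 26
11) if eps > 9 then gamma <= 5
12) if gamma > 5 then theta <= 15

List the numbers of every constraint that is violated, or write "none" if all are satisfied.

Constraint 11 is violated.

1) |9 - 2| = 7  ✓
2) alpha = 2, and 2 ≠ 1  ✓
3) theta + eta = 12 + 3 = 15; 15 > 12  ✓
4) theta = 12, gamma = 7; 12 > 7  ✓
5) eps = 11, theta = 12; distinct  ✓
6) 3beta + 5alpha = 3(4) + 5(2) = 22  ✓
7) |9 - 4| = 5  ✓
8) gamma - beta = 7 - 4 = 3  ✓
9) |10 - 4| = 6  ✓
10) 2eps + 2alpha = 2(11) + 2(2) = 26  ✓
11) eps = 11 > 9, so we need gamma ≤ 5; but gamma = 7 > 5  ✗
12) gamma = 7 > 5, so we need theta ≤ 15; theta = 12 ≤ 15  ✓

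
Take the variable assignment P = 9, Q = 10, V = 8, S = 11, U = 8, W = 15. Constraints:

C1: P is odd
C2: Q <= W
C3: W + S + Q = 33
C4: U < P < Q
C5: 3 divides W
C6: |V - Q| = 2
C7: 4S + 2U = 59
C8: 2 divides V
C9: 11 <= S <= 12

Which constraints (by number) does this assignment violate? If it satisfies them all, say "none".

Constraints 3 and 7 are violated.

C1: P = 9 is odd  holds
C2: Q = 10, W = 15; 10 ≤ 15  holds
C3: W + S + Q = 15 + 11 + 10 = 36, not 33  fails
C4: values 8 < 9 < 10  holds
C5: 15 / 3 = 5, so 3 divides 15  holds
C6: |8 - 10| = 2  holds
C7: 4S + 2U = 4(11) + 2(8) = 60, not 59  fails
C8: 8 / 2 = 4, so 2 divides 8  holds
C9: S = 11 lies in [11, 12]  holds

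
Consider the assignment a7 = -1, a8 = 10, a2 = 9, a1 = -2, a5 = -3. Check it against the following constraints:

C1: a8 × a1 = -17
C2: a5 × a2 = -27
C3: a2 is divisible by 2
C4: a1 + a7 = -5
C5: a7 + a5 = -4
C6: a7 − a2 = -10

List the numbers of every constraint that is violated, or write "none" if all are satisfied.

C1: a8 × a1 = 10 × (-2) = -20, not -17 — does not hold.
C2: a5 × a2 = -3 × 9 = -27 — holds.
C3: 9 = 2×4 + 1, so 2 does not divide 9 — does not hold.
C4: a1 + a7 = -2 + (-1) = -3, not -5 — does not hold.
C5: a7 + a5 = -1 + (-3) = -4 — holds.
C6: a7 − a2 = -1 − 9 = -10 — holds.

Constraints 1, 3, 4 are violated.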